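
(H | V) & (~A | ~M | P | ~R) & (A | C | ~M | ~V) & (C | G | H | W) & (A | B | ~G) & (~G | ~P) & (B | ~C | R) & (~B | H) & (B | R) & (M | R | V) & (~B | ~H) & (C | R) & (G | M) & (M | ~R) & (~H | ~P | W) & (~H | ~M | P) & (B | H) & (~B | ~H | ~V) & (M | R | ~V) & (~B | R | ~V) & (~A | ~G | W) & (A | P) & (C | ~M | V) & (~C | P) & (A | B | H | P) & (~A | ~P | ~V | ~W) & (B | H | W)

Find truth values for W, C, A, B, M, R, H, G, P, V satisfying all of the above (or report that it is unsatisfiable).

W = True, C = True, A = False, B = False, M = True, R = True, H = True, G = False, P = True, V = True

Set W = True.
Set C = True.
  then (~C | P) forces P = True.
  then (~G | ~P) forces G = False.
  then (G | M) forces M = True.
Set A = False.
Try B = True:
  (~B | H) forces H = True.
  clause (~B | ~H) is falsified — backtrack.
So B = False.
  then (B | ~C | R) forces R = True.
  then (B | H) forces H = True.
Set V = True.
All clauses satisfied.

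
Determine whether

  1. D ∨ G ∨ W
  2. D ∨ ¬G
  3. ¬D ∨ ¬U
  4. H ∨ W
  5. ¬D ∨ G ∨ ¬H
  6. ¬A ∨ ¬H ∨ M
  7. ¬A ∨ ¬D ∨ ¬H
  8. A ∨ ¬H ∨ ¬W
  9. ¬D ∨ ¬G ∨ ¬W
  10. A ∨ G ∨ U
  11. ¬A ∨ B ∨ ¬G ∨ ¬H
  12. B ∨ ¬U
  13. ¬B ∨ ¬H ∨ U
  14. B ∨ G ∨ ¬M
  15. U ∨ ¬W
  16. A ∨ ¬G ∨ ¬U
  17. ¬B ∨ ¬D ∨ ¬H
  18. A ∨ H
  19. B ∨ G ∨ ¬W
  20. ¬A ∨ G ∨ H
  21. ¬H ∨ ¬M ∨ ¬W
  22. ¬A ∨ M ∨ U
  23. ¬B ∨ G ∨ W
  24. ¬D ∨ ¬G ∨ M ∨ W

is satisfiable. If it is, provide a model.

Set H = True.
Try D = False:
  (D ∨ ¬G) forces G = False.
  (D ∨ G ∨ W) forces W = True.
  (A ∨ ¬H ∨ ¬W) forces A = True.
  (¬A ∨ ¬H ∨ M) forces M = True.
  clause (¬H ∨ ¬M ∨ ¬W) is falsified — backtrack.
So D = True.
  then (¬D ∨ ¬U) forces U = False.
  then (¬D ∨ G ∨ ¬H) forces G = True.
  then (¬A ∨ ¬D ∨ ¬H) forces A = False.
  then (A ∨ ¬H ∨ ¬W) forces W = False.
  then (¬B ∨ ¬H ∨ U) forces B = False.
  then (¬D ∨ ¬G ∨ M ∨ W) forces M = True.
All clauses satisfied.

H = True, D = True, A = False, M = True, W = False, G = True, B = False, U = False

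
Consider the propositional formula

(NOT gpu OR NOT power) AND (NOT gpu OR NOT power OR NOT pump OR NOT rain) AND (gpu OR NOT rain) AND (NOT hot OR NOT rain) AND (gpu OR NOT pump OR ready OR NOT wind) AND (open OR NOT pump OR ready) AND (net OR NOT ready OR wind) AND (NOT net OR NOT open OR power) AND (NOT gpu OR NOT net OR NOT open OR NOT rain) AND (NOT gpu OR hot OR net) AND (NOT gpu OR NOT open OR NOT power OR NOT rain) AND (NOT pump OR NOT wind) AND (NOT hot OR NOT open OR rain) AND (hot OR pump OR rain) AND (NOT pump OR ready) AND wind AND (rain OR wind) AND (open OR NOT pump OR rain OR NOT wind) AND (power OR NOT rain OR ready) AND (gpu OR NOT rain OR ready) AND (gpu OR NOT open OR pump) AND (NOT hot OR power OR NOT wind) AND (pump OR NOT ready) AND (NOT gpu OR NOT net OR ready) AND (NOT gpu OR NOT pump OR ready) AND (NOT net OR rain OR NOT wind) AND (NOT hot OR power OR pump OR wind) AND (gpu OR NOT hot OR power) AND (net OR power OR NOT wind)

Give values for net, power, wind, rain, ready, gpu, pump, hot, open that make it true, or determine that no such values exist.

net = False, power = True, wind = True, rain = False, ready = False, gpu = False, pump = False, hot = True, open = False

Unit clause (wind) forces wind = True.
In (NOT pump OR NOT wind) only NOT pump is left, so pump = False.
In (pump OR NOT ready) only NOT ready is left, so ready = False.
Try net = True:
  (NOT gpu OR NOT net OR ready) forces gpu = False.
  (gpu OR NOT rain) forces rain = False.
  clause (NOT net OR rain OR NOT wind) is falsified — backtrack.
So net = False.
  then (net OR power OR NOT wind) forces power = True.
  then (NOT gpu OR NOT power) forces gpu = False.
  then (gpu OR NOT rain) forces rain = False.
  then (hot OR pump OR rain) forces hot = True.
  then (gpu OR NOT open OR pump) forces open = False.
All clauses satisfied.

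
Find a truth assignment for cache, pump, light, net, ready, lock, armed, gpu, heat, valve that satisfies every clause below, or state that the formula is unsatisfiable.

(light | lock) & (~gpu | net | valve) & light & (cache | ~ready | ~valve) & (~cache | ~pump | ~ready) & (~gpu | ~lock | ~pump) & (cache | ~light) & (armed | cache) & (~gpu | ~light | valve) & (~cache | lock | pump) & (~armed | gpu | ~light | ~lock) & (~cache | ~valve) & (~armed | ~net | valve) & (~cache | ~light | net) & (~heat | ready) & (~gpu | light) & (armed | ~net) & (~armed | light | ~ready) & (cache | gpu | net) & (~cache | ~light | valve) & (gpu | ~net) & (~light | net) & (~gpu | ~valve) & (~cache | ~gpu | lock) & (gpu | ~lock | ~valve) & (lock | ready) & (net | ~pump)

Case light = True:
  (cache | ~light) forces cache = True.
  (~cache | ~valve) forces valve = False.
  Clause (~cache | ~light | valve) is falsified — contradiction.
Case light = False:
  Clause (light) is falsified — contradiction.
Both cases fail, so the formula is unsatisfiable.

No satisfying assignment exists.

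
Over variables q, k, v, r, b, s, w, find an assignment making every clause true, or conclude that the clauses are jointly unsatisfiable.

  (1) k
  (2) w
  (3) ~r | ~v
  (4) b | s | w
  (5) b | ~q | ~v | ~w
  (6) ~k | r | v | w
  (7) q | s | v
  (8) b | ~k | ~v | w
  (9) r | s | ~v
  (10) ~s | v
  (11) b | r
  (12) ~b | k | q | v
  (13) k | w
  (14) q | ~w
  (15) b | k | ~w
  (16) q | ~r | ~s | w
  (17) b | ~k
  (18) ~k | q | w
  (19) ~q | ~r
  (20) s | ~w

q=T, k=T, v=T, r=F, b=T, s=T, w=T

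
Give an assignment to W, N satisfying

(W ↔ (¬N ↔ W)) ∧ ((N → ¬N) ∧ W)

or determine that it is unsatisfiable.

W = True, N = False

  W ↔ (¬N ↔ W) = True
    ¬N ↔ W = True
      ¬N = True
  (N → ¬N) ∧ W = True
    N → ¬N = True
      ¬N = True
Both conjuncts True, so the formula holds.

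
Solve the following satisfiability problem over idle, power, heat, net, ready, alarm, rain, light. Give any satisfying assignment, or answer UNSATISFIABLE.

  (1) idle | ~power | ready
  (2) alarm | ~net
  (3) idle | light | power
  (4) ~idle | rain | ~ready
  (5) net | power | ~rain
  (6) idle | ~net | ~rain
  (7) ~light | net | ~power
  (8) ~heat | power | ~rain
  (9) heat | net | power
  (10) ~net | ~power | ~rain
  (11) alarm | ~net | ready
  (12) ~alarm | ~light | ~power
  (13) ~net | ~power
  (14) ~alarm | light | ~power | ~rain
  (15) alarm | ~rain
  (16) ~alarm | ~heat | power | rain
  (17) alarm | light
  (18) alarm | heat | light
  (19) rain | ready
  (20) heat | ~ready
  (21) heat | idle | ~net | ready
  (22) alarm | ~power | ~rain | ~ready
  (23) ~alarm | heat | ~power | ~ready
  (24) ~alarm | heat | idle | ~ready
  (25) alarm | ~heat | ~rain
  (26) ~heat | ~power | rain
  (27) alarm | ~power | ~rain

Set idle = False.
Set power = False.
  then (idle | light | power) forces light = True.
Set heat = True.
  then (~heat | power | ~rain) forces rain = False.
  then (~alarm | ~heat | power | rain) forces alarm = False.
  then (rain | ready) forces ready = True.
  then (alarm | ~net) forces net = False.
All clauses satisfied.

idle = False; power = False; heat = True; net = False; ready = True; alarm = False; rain = False; light = True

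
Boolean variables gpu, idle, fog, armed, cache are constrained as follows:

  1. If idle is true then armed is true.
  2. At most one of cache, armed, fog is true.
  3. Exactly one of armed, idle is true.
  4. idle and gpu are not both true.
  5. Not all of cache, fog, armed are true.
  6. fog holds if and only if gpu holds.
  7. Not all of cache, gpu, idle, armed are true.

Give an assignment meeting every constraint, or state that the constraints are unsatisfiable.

gpu = False; idle = False; fog = False; armed = True; cache = False

  (1) idle=F ⇒ armed: vacuous ✓
  (2) {cache, armed, fog}: 1 true — at most one ✓
  (3) {armed, idle}: 1 true — exactly one ✓
  (4) idle=F, gpu=F — not both ✓
  (5) {cache, fog, armed}: 1/3 true — not all ✓
  (6) fog=F, gpu=F — same ✓
  (7) {cache, gpu, idle, armed}: 1/4 true — not all ✓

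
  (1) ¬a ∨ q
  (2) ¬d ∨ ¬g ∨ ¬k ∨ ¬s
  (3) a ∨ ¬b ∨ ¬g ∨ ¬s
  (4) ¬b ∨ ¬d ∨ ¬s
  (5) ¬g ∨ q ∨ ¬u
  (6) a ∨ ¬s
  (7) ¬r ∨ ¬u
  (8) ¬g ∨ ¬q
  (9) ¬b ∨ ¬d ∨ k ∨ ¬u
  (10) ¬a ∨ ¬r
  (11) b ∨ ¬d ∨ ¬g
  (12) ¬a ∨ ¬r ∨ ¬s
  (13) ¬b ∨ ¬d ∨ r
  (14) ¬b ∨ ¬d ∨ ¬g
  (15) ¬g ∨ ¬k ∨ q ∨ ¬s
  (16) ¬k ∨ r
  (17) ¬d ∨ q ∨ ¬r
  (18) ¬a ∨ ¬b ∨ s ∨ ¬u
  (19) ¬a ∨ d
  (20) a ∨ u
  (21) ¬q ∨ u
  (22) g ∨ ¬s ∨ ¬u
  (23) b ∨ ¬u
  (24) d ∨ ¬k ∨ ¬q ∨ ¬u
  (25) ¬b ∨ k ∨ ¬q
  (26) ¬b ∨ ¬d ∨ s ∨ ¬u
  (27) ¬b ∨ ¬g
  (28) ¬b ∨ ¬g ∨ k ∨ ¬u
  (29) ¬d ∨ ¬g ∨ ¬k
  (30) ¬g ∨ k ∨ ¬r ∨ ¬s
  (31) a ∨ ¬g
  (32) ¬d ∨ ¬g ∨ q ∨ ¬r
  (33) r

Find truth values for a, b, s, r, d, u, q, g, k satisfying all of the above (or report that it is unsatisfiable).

Case r = True:
  (¬r ∨ ¬u) forces u = False.
  (¬a ∨ ¬r) forces a = False.
  Clause (a ∨ u) is falsified — contradiction.
Case r = False:
  Clause (r) is falsified — contradiction.
Both cases fail, so the formula is unsatisfiable.

Unsatisfiable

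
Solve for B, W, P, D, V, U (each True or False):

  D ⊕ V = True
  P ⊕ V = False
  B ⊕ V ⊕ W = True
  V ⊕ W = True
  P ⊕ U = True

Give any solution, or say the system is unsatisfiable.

B: False, W: True, P: False, D: True, V: False, U: True

D ⊕ V = T ⊕ F = True ✓
P ⊕ V = F ⊕ F = False ✓
B ⊕ V ⊕ W = F ⊕ F ⊕ T = True ✓
V ⊕ W = F ⊕ T = True ✓
P ⊕ U = F ⊕ T = True ✓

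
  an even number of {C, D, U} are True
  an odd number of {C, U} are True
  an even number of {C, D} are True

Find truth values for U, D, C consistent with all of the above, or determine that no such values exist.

U = False; D = True; C = True

{C, D, U}: 2 true → even ✓
{C, U}: 1 true → odd ✓
{C, D}: 2 true → even ✓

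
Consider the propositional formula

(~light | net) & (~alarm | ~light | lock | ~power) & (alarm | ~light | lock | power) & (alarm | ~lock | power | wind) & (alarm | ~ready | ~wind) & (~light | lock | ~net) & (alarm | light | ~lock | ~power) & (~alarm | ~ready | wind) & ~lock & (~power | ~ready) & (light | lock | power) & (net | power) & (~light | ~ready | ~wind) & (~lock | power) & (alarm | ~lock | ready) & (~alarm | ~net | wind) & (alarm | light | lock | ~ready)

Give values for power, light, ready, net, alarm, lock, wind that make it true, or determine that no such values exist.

Unit clause (~lock) forces lock = False.
Set power = True.
  then (~power | ~ready) forces ready = False.
Try light = True:
  (~light | net) forces net = True.
  clause (~light | lock | ~net) is falsified — backtrack.
So light = False.
Set net = False.
Set alarm = False.
Set wind = True.
All clauses satisfied.

power=T, light=F, ready=F, net=F, alarm=F, lock=F, wind=T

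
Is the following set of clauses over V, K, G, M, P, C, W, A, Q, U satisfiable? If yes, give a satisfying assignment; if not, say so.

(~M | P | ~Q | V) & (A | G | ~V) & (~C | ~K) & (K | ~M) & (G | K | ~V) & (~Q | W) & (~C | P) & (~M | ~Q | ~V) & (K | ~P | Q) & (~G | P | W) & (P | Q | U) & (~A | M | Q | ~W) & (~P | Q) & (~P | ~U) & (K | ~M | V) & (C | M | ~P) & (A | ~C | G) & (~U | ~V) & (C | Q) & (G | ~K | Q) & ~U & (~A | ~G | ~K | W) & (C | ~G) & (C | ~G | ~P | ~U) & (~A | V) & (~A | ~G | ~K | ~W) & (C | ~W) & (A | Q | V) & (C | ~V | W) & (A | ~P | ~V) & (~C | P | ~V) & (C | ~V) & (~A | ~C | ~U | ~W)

V=F, K=F, G=T, M=F, P=T, C=T, W=T, A=F, Q=T, U=F

Unit clause (~U) forces U = False.
Set V = False.
  then (~A | V) forces A = False.
  then (A | Q | V) forces Q = True.
  then (~Q | W) forces W = True.
  then (C | ~W) forces C = True.
  then (~C | ~K) forces K = False.
  then (K | ~M) forces M = False.
  then (~C | P) forces P = True.
  then (A | ~C | G) forces G = True.
All clauses satisfied.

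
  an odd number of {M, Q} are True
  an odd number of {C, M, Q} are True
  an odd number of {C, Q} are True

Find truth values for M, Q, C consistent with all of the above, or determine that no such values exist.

M = False, Q = True, C = False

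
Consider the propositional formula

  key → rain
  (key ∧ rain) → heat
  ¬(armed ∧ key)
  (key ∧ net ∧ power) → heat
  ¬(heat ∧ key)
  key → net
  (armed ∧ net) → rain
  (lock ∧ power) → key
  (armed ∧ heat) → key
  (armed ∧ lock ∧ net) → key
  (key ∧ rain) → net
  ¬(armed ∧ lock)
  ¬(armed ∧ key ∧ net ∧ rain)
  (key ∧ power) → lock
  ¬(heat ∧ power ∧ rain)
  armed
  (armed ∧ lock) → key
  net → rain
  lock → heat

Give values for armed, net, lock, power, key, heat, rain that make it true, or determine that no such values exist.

armed = True, net = False, lock = False, power = True, key = False, heat = False, rain = True

Unit clause (armed) forces armed = True.
In (¬armed ∨ ¬key) only ¬key is left, so key = False.
In (¬armed ∨ key ∨ ¬lock) only ¬lock is left, so lock = False.
In (¬armed ∨ ¬heat ∨ key) only ¬heat is left, so heat = False.
Set net = False.
Set power = True.
Set rain = True.
All clauses satisfied.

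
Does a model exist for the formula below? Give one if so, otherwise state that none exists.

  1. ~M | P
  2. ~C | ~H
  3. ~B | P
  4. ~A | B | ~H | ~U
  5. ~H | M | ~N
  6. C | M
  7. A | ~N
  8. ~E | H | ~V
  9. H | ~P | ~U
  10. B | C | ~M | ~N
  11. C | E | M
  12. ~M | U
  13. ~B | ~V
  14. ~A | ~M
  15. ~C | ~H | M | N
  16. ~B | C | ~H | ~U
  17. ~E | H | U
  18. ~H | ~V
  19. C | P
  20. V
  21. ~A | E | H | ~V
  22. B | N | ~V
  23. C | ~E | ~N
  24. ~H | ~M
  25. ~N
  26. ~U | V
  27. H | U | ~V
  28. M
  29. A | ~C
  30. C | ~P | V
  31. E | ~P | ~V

Unsatisfiable

Case N = True:
  Clause (~N) is falsified — contradiction.
Case N = False:
  (V) forces V = True.
  (~B | ~V) forces B = False.
  Clause (B | N | ~V) is falsified — contradiction.
Both cases fail, so the formula is unsatisfiable.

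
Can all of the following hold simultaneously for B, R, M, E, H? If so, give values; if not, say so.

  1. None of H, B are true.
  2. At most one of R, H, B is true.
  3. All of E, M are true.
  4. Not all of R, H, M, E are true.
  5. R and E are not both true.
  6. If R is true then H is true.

B = False; R = False; M = True; E = True; H = False

  (1) {H, B}: 0 true — none ✓
  (2) {R, H, B}: 0 true — at most one ✓
  (3) {E, M}: all 2 true ✓
  (4) {R, H, M, E}: 2/4 true — not all ✓
  (5) R=F, E=T — not both ✓
  (6) R=F ⇒ H: vacuous ✓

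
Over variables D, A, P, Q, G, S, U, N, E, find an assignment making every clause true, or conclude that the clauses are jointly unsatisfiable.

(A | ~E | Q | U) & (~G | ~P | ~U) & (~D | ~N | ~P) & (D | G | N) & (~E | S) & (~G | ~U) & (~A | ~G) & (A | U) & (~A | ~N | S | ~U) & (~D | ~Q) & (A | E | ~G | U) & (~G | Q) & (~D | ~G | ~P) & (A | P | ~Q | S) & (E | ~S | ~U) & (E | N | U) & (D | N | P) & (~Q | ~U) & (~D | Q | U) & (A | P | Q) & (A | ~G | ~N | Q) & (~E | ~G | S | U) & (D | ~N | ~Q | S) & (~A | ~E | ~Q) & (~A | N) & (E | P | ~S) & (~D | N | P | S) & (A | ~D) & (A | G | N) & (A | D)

D = False; A = True; P = True; Q = False; G = False; S = True; U = True; N = True; E = True

Set D = False.
  then (A | D) forces A = True.
  then (~A | ~G) forces G = False.
  then (~A | N) forces N = True.
Set P = True.
Set Q = False.
Set S = True.
Set U = True.
  then (E | ~S | ~U) forces E = True.
All clauses satisfied.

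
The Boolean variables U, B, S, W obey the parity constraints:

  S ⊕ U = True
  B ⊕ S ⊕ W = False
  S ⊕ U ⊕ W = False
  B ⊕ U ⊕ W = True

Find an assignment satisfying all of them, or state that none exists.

U: True, B: True, S: False, W: True

S ⊕ U = F ⊕ T = True ✓
B ⊕ S ⊕ W = T ⊕ F ⊕ T = False ✓
S ⊕ U ⊕ W = F ⊕ T ⊕ T = False ✓
B ⊕ U ⊕ W = T ⊕ T ⊕ T = True ✓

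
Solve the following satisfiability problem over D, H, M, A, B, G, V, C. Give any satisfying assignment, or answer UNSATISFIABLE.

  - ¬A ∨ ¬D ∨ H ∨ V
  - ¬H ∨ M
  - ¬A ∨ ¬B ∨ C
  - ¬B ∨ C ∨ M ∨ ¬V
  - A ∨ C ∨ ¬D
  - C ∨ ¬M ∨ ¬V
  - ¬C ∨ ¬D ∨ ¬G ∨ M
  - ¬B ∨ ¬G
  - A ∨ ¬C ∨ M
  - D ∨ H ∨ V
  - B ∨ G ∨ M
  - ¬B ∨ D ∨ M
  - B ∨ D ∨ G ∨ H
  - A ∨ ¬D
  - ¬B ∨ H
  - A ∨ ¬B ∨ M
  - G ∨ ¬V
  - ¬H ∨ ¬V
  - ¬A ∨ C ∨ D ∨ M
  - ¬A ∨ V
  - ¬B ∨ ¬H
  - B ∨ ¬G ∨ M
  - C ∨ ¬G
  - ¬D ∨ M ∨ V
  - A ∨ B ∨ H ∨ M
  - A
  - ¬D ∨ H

D: False, H: False, M: True, A: True, B: False, G: True, V: True, C: True

Unit clause (A) forces A = True.
In (¬A ∨ V) only V is left, so V = True.
In (G ∨ ¬V) only G is left, so G = True.
In (¬H ∨ ¬V) only ¬H is left, so H = False.
In (C ∨ ¬G) only C is left, so C = True.
In (¬D ∨ H) only ¬D is left, so D = False.
In (¬B ∨ ¬G) only ¬B is left, so B = False.
In (B ∨ ¬G ∨ M) only M is left, so M = True.
All clauses satisfied.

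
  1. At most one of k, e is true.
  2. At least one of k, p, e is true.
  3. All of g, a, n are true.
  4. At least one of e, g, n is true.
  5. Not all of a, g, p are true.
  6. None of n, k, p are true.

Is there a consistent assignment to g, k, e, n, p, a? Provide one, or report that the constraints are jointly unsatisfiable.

UNSATISFIABLE

Case n = True:
  Constraint (6) is violated (n=T) — contradiction.
Case n = False:
  Constraint (3) is violated (n=F) — contradiction.
Both cases fail — unsatisfiable.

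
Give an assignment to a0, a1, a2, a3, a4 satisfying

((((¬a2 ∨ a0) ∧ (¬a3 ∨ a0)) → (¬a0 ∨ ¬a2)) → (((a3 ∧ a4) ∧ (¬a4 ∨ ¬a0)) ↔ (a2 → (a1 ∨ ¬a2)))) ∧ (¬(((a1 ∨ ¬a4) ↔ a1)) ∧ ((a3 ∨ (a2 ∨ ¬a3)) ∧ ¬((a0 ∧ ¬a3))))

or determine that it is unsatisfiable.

a0: True, a1: False, a2: True, a3: True, a4: False

  (((¬a2 ∨ a0) ∧ (¬a3 ∨ a0)) → (¬a0 ∨ ¬a2)) → (((a3 ∧ a4) ∧ (¬a4 ∨ ¬a0)) ↔ (a2 → (a1 ∨ ¬a2))) = True
    ((¬a2 ∨ a0) ∧ (¬a3 ∨ a0)) → (¬a0 ∨ ¬a2) = False
      (¬a2 ∨ a0) ∧ (¬a3 ∨ a0) = True
        ¬a2 ∨ a0 = True
          ¬a2 = False
        ¬a3 ∨ a0 = True
          ¬a3 = False
      ¬a0 ∨ ¬a2 = False
        ¬a0 = False
        ¬a2 = False
    ((a3 ∧ a4) ∧ (¬a4 ∨ ¬a0)) ↔ (a2 → (a1 ∨ ¬a2)) = True
      (a3 ∧ a4) ∧ (¬a4 ∨ ¬a0) = False
        a3 ∧ a4 = False
        ¬a4 ∨ ¬a0 = True
          ¬a4 = True
          ¬a0 = False
      a2 → (a1 ∨ ¬a2) = False
        a1 ∨ ¬a2 = False
          ¬a2 = False
  ¬(((a1 ∨ ¬a4) ↔ a1)) ∧ ((a3 ∨ (a2 ∨ ¬a3)) ∧ ¬((a0 ∧ ¬a3))) = True
    ¬(((a1 ∨ ¬a4) ↔ a1)) = True
      (a1 ∨ ¬a4) ↔ a1 = False
        a1 ∨ ¬a4 = True
          ¬a4 = True
    (a3 ∨ (a2 ∨ ¬a3)) ∧ ¬((a0 ∧ ¬a3)) = True
      a3 ∨ (a2 ∨ ¬a3) = True
        a2 ∨ ¬a3 = True
          ¬a3 = False
      ¬((a0 ∧ ¬a3)) = True
        a0 ∧ ¬a3 = False
          ¬a3 = False
Both conjuncts True, so the formula holds.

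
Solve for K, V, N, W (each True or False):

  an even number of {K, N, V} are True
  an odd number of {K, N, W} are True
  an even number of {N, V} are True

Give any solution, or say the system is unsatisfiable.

K=F; V=F; N=F; W=T

{K, N, V}: 0 true → even ✓
{K, N, W}: 1 true → odd ✓
{N, V}: 0 true → even ✓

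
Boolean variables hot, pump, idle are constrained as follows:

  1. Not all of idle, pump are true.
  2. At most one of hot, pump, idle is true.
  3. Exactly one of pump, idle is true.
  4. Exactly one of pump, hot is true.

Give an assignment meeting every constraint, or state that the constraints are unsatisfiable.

hot = False, pump = True, idle = False

  (1) {idle, pump}: 1/2 true — not all ✓
  (2) {hot, pump, idle}: 1 true — at most one ✓
  (3) {pump, idle}: 1 true — exactly one ✓
  (4) {pump, hot}: 1 true — exactly one ✓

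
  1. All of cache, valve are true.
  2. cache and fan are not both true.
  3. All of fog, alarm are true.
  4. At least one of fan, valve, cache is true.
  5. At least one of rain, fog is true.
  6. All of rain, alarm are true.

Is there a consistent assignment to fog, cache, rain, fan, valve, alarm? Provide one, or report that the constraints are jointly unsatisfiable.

fog = True; cache = True; rain = True; fan = False; valve = True; alarm = True

  (1) {cache, valve}: all 2 true ✓
  (2) cache=T, fan=F — not both ✓
  (3) {fog, alarm}: all 2 true ✓
  (4) {fan, valve, cache}: 2 true — at least one ✓
  (5) {rain, fog}: 2 true — at least one ✓
  (6) {rain, alarm}: all 2 true ✓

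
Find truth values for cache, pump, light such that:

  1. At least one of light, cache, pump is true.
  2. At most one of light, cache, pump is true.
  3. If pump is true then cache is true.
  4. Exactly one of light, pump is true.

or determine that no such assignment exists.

cache = False, pump = False, light = True

  (1) {light, cache, pump}: 1 true — at least one ✓
  (2) {light, cache, pump}: 1 true — at most one ✓
  (3) pump=F ⇒ cache: vacuous ✓
  (4) {light, pump}: 1 true — exactly one ✓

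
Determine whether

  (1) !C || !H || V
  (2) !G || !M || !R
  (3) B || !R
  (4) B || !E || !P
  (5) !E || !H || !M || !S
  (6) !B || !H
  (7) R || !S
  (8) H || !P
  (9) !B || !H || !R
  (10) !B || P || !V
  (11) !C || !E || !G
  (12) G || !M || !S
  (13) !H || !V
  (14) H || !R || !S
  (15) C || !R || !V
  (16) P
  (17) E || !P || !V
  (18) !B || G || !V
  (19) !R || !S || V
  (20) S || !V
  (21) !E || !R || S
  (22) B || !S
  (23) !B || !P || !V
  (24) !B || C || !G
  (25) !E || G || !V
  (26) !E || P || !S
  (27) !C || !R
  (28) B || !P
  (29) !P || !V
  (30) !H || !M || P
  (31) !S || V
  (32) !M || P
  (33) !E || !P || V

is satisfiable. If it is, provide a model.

Unsatisfiable

Case P = True:
  (H || !P) forces H = True.
  (!B || !H) forces B = False.
  Clause (B || !P) is falsified — contradiction.
Case P = False:
  Clause (P) is falsified — contradiction.
Both cases fail, so the formula is unsatisfiable.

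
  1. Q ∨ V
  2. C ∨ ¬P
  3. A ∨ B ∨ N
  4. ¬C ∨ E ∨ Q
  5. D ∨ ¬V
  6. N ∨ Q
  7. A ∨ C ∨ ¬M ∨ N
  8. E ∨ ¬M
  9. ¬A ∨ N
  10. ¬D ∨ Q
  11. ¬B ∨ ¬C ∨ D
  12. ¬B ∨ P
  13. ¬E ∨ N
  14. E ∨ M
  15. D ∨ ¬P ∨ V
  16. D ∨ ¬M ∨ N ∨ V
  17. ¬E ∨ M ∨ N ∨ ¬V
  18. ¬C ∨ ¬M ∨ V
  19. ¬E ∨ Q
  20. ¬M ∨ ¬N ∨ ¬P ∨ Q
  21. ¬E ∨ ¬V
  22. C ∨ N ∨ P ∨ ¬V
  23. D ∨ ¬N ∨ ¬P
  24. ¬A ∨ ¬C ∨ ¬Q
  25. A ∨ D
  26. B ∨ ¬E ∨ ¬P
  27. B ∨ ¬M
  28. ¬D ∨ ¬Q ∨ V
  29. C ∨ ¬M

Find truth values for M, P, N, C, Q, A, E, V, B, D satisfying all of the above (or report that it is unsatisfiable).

Set M = False.
  then (E ∨ M) forces E = True.
  then (¬E ∨ Q) forces Q = True.
  then (¬E ∨ ¬V) forces V = False.
  then (¬D ∨ ¬Q ∨ V) forces D = False.
  then (¬E ∨ N) forces N = True.
  then (D ∨ ¬P ∨ V) forces P = False.
  then (A ∨ D) forces A = True.
  then (¬B ∨ P) forces B = False.
  then (¬A ∨ ¬C ∨ ¬Q) forces C = False.
All clauses satisfied.

M = False; P = False; N = True; C = False; Q = True; A = True; E = True; V = False; B = False; D = False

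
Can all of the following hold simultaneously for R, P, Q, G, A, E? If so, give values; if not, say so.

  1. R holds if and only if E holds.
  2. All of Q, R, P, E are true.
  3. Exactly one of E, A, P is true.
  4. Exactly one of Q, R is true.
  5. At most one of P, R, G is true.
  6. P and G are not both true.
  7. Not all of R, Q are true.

Case Q = True:
  (2) forces R = True.
  Constraint (4) is violated (Q=T, R=T) — contradiction.
Case Q = False:
  Constraint (2) is violated (Q=F) — contradiction.
Both cases fail — unsatisfiable.

Unsatisfiable — no assignment works.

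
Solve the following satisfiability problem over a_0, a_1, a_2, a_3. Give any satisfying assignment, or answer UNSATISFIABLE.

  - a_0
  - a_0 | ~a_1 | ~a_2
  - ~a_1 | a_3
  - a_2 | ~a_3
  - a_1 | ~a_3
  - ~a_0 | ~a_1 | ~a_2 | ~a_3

Unit clause (a_0) forces a_0 = True.
Try a_1 = True:
  (~a_1 | a_3) forces a_3 = True.
  (a_2 | ~a_3) forces a_2 = True.
  clause (~a_0 | ~a_1 | ~a_2 | ~a_3) is falsified — backtrack.
So a_1 = False.
  then (a_1 | ~a_3) forces a_3 = False.
Set a_2 = True.
Check each clause:
  (a_0): a_0 holds.
  (a_0 | ~a_1 | ~a_2): a_0 holds.
  (~a_1 | a_3): ~a_1 holds.
  (a_2 | ~a_3): a_2 holds.
  (a_1 | ~a_3): ~a_3 holds.
  (~a_0 | ~a_1 | ~a_2 | ~a_3): ~a_1 holds.
All clauses satisfied.

a_0 = True, a_1 = False, a_2 = True, a_3 = False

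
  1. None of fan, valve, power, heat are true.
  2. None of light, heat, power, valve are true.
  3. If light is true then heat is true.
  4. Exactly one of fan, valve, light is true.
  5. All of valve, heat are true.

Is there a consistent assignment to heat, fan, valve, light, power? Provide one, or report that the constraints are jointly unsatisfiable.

The formula is unsatisfiable.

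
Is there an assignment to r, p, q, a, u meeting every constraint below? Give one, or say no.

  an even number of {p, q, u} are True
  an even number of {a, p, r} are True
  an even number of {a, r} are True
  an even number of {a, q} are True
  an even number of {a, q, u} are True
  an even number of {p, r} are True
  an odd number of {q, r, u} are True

Unsatisfiable — no assignment works.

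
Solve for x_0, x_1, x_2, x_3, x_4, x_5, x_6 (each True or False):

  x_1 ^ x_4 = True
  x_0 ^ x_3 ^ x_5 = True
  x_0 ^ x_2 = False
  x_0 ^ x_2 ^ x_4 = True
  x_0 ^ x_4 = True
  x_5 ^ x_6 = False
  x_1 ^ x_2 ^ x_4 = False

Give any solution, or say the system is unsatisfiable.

Unsatisfiable

Adding constraints 1, 4, 5, 7 mod 2: every variable appears an even number of times on the left, so the left side is 0.
But the right sides sum to 1 (mod 2). 0 ≠ 1 — the system is inconsistent.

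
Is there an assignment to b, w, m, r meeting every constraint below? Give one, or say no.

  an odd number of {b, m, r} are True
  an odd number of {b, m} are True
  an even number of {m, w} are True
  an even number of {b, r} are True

b = False, w = True, m = True, r = False

{b, m, r}: 1 true → odd ✓
{b, m}: 1 true → odd ✓
{m, w}: 2 true → even ✓
{b, r}: 0 true → even ✓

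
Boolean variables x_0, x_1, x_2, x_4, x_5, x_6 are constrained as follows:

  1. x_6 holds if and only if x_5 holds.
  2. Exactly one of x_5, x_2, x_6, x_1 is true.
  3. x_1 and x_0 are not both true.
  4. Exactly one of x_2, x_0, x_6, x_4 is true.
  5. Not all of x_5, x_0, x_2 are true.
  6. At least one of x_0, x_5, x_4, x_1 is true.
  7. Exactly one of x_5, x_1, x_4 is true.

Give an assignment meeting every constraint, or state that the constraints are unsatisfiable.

Case x_5 = True:
  (1) with x_5=T forces x_6 = True.
  Constraint (2) is violated (x_5=T, x_6=T) — contradiction.
Case x_5 = False:
  (1) with x_5=F forces x_6 = False.
  If x_0 = True:
    (3) with x_0=T forces x_1 = False.
    (2) with x_5=F, x_6=F, x_1=F forces x_2 = True.
    now (4) is violated (x_2=T, x_0=T).
  If x_0 = False:
    If x_1 = True:
      (2) with x_1=T forces x_2 = False.
      (4) with x_2=F, x_0=F, x_6=F forces x_4 = True.
      now (7) is violated (x_1=T, x_4=T).
    If x_1 = False:
      (2) with x_5=F, x_6=F, x_1=F forces x_2 = True.
      (4) with x_2=T forces x_4 = False.
      now (6) is violated (x_0=F, x_5=F, x_4=F, x_1=F).
    every sub-case is contradictory.
  Every sub-case reaches a contradiction.
Both cases fail — unsatisfiable.

Unsatisfiable — no assignment works.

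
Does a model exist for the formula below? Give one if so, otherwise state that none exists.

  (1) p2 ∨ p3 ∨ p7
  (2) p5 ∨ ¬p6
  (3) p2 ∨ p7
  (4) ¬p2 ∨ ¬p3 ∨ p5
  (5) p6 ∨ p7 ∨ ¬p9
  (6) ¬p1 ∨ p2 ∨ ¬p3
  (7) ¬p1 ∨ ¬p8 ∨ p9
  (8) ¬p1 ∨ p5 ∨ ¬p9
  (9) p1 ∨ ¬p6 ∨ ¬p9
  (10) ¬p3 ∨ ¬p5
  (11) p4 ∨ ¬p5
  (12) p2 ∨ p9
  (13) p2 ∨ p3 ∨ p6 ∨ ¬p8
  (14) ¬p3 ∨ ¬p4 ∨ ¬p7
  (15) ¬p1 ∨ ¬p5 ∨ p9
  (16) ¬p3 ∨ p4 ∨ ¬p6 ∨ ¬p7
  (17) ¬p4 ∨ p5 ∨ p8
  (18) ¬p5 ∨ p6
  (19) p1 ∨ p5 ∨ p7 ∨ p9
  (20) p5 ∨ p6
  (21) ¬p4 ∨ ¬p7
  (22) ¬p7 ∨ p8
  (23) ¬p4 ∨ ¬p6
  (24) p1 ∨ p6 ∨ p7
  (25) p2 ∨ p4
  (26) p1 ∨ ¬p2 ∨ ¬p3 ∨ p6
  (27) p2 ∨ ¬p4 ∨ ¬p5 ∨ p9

Unsatisfiable — no assignment works.

Case p5 = True:
  (¬p3 ∨ ¬p5) forces p3 = False.
  (p4 ∨ ¬p5) forces p4 = True.
  (¬p5 ∨ p6) forces p6 = True.
  Clause (¬p4 ∨ ¬p6) is falsified — contradiction.
Case p5 = False:
  (p5 ∨ ¬p6) forces p6 = False.
  Clause (p5 ∨ p6) is falsified — contradiction.
Both cases fail, so the formula is unsatisfiable.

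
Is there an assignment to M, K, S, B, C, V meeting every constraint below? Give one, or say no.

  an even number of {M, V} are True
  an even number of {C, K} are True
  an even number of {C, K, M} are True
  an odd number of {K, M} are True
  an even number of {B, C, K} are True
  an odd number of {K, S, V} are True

M: False; K: True; S: False; B: False; C: True; V: False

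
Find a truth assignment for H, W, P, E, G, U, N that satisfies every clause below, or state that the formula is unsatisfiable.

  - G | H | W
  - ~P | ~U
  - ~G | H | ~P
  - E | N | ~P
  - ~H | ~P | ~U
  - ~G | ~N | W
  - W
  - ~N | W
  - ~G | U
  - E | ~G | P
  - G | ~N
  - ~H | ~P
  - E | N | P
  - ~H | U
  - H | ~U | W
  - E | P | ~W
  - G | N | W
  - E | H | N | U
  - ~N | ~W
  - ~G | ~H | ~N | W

Unit clause (W) forces W = True.
In (~N | ~W) only ~N is left, so N = False.
Set H = True.
  then (~H | ~P) forces P = False.
  then (E | N | P) forces E = True.
  then (~H | U) forces U = True.
Set G = False.
All clauses satisfied.

H = True, W = True, P = False, E = True, G = False, U = True, N = False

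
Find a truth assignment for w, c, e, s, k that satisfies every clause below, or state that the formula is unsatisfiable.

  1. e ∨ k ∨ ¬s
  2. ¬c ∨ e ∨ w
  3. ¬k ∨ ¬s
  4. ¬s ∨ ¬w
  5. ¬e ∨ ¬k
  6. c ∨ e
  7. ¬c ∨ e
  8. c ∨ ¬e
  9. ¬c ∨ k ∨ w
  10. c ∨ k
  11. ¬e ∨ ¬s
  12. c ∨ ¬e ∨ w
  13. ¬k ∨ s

Set w = True.
  then (¬s ∨ ¬w) forces s = False.
  then (¬k ∨ s) forces k = False.
  then (c ∨ k) forces c = True.
  then (¬c ∨ e) forces e = True.
All clauses satisfied.

w = True, c = True, e = True, s = False, k = False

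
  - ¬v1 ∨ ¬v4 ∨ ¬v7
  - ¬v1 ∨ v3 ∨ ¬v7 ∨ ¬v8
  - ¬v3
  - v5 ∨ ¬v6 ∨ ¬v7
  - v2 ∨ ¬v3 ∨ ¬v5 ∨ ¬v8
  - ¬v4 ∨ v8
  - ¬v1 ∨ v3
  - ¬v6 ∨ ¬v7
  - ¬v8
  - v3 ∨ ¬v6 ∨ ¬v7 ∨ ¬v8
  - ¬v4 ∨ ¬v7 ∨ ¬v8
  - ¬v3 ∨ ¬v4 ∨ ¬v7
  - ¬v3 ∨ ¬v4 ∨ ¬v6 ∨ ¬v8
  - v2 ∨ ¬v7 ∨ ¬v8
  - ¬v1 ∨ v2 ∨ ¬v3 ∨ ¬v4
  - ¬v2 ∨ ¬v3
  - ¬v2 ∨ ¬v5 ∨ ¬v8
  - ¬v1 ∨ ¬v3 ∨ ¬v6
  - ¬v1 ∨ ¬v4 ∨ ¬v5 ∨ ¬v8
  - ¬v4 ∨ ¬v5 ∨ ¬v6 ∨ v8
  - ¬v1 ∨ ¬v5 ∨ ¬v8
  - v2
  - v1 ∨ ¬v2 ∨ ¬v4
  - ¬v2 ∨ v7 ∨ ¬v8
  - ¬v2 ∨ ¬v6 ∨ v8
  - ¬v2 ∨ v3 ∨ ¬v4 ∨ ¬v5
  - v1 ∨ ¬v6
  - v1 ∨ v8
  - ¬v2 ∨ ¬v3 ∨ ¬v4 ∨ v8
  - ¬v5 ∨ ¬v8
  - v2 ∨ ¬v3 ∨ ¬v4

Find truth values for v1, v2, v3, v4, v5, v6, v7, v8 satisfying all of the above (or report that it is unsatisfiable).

Case v3 = True:
  Clause (¬v3) is falsified — contradiction.
Case v3 = False:
  (¬v1 ∨ v3) forces v1 = False.
  (¬v8) forces v8 = False.
  Clause (v1 ∨ v8) is falsified — contradiction.
Both cases fail, so the formula is unsatisfiable.

Unsatisfiable — no assignment works.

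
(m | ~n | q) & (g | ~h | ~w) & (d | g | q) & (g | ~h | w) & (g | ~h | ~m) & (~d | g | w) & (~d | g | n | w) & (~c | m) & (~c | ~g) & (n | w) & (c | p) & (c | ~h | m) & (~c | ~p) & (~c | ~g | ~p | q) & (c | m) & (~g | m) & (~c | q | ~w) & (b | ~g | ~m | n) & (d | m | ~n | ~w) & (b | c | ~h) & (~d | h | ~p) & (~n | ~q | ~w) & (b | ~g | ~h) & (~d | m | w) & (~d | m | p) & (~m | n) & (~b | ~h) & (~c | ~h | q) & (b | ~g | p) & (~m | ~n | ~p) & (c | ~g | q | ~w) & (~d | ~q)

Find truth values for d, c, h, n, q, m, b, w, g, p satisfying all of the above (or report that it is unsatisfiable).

d: False, c: True, h: False, n: True, q: True, m: True, b: True, w: False, g: False, p: False

Set d = False.
Try c = False:
  (c | p) forces p = True.
  (c | m) forces m = True.
  (~m | n) forces n = True.
  clause (~m | ~n | ~p) is falsified — backtrack.
So c = True.
  then (~c | m) forces m = True.
  then (~c | ~g) forces g = False.
  then (~c | ~p) forces p = False.
  then (~m | n) forces n = True.
  then (d | g | q) forces q = True.
  then (g | ~h | ~m) forces h = False.
  then (~n | ~q | ~w) forces w = False.
Set b = True.
All clauses satisfied.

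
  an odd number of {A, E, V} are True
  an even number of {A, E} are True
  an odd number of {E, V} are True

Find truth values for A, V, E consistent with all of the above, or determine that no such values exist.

A = False, V = True, E = False

{A, E, V}: 1 true → odd ✓
{A, E}: 0 true → even ✓
{E, V}: 1 true → odd ✓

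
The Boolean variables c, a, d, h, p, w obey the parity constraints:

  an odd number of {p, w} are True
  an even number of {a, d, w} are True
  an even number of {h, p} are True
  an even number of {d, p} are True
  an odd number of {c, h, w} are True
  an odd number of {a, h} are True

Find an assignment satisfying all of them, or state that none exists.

c = False, a = True, d = False, h = False, p = False, w = True

{p, w}: 1 true → odd ✓
{a, d, w}: 2 true → even ✓
{h, p}: 0 true → even ✓
{d, p}: 0 true → even ✓
{c, h, w}: 1 true → odd ✓
{a, h}: 1 true → odd ✓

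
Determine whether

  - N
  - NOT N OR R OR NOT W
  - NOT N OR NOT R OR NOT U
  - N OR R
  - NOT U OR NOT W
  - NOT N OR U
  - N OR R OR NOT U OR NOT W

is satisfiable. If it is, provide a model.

Unit clause (N) forces N = True.
In (NOT N OR U) only U is left, so U = True.
In (NOT N OR NOT R OR NOT U) only NOT R is left, so R = False.
In (NOT U OR NOT W) only NOT W is left, so W = False.
Check each clause:
  (N): N holds.
  (NOT N OR R OR NOT W): NOT W holds.
  (NOT N OR NOT R OR NOT U): NOT R holds.
  (N OR R): N holds.
  (NOT U OR NOT W): NOT W holds.
  (NOT N OR U): U holds.
  (N OR R OR NOT U OR NOT W): N holds.
All clauses satisfied.

N = True, R = False, W = False, U = True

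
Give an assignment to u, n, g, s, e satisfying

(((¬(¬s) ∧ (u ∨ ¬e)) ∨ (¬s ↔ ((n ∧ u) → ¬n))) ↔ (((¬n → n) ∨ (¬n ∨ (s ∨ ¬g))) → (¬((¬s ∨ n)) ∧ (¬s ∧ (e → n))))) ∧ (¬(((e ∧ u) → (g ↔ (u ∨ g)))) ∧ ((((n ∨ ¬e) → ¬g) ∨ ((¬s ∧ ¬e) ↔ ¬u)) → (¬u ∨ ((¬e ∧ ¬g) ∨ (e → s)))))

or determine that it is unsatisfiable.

Unsatisfiable — no assignment works.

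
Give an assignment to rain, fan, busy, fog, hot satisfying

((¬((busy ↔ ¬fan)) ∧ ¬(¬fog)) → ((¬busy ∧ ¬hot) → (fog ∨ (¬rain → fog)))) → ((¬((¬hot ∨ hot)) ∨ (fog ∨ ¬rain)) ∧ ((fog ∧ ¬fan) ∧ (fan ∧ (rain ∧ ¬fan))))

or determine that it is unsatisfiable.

Unsatisfiable — no assignment works.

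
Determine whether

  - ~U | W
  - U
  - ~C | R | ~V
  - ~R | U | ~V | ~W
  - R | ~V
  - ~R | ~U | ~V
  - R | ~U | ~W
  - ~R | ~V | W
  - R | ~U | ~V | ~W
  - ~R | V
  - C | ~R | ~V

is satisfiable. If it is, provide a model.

The formula is unsatisfiable.

Case U = True:
  (~U | W) forces W = True.
  (R | ~U | ~W) forces R = True.
  (~R | ~U | ~V) forces V = False.
  Clause (~R | V) is falsified — contradiction.
Case U = False:
  Clause (U) is falsified — contradiction.
Both cases fail, so the formula is unsatisfiable.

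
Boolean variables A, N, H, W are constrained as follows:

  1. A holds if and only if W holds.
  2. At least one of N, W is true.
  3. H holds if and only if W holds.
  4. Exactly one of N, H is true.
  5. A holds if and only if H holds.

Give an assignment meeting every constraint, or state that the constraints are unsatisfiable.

A: False, N: True, H: False, W: False

  (1) A=F, W=F — same ✓
  (2) {N, W}: 1 true — at least one ✓
  (3) H=F, W=F — same ✓
  (4) {N, H}: 1 true — exactly one ✓
  (5) A=F, H=F — same ✓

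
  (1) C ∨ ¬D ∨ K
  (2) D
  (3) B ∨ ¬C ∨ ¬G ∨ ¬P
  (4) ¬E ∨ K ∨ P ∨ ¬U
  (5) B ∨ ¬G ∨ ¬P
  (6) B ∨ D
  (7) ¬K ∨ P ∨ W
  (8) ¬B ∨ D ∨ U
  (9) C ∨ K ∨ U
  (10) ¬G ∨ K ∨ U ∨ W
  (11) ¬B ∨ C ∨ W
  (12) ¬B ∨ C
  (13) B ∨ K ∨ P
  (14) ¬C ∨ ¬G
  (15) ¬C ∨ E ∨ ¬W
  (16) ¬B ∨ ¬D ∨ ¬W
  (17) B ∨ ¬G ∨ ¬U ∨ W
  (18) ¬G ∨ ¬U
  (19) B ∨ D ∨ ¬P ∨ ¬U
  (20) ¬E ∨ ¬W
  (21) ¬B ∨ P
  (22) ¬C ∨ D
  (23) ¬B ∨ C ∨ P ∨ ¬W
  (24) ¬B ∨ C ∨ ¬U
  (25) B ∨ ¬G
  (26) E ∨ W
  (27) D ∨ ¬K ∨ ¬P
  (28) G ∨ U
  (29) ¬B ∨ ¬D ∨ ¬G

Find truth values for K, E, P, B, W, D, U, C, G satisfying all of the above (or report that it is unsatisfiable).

K: True; E: True; P: True; B: False; W: False; D: True; U: True; C: True; G: False

Unit clause (D) forces D = True.
Set K = True.
Set E = True.
  then (¬E ∨ ¬W) forces W = False.
  then (¬K ∨ P ∨ W) forces P = True.
Set B = False.
  then (B ∨ ¬G ∨ ¬P) forces G = False.
  then (G ∨ U) forces U = True.
Set C = True.
All clauses satisfied.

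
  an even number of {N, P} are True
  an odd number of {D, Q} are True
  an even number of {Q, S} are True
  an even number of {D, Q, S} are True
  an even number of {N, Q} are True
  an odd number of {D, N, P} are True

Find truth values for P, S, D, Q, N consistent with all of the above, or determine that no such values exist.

UNSATISFIABLE

Adding constraints 1, 3, 4, 6 mod 2: every variable appears an even number of times on the left, so the left side is 0.
But the right sides sum to 1 (mod 2). 0 ≠ 1 — the system is inconsistent.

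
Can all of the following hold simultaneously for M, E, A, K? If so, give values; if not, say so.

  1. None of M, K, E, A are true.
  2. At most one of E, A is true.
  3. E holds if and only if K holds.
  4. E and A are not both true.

M: False, E: False, A: False, K: False

  (1) {M, K, E, A}: 0 true — none ✓
  (2) {E, A}: 0 true — at most one ✓
  (3) E=F, K=F — same ✓
  (4) E=F, A=F — not both ✓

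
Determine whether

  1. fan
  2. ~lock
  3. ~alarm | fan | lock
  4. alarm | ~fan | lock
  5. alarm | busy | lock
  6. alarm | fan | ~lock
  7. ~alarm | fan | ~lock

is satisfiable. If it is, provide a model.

Unit clause (fan) forces fan = True.
Unit clause (~lock) forces lock = False.
In (alarm | ~fan | lock) only alarm is left, so alarm = True.
Set busy = False.
Check each clause:
  (fan): fan holds.
  (~lock): ~lock holds.
  (~alarm | fan | lock): fan holds.
  (alarm | ~fan | lock): alarm holds.
  (alarm | busy | lock): alarm holds.
  (alarm | fan | ~lock): alarm holds.
  (~alarm | fan | ~lock): fan holds.
All clauses satisfied.

lock = False, busy = False, alarm = True, fan = True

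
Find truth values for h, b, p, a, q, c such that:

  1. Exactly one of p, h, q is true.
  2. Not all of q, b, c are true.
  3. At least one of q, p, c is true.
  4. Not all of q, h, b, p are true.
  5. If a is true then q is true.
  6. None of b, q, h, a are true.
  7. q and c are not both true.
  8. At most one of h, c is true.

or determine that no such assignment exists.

h: False, b: False, p: True, a: False, q: False, c: False

  (1) {p, h, q}: 1 true — exactly one ✓
  (2) {q, b, c}: 0/3 true — not all ✓
  (3) {q, p, c}: 1 true — at least one ✓
  (4) {q, h, b, p}: 1/4 true — not all ✓
  (5) a=F ⇒ q: vacuous ✓
  (6) {b, q, h, a}: 0 true — none ✓
  (7) q=F, c=F — not both ✓
  (8) {h, c}: 0 true — at most one ✓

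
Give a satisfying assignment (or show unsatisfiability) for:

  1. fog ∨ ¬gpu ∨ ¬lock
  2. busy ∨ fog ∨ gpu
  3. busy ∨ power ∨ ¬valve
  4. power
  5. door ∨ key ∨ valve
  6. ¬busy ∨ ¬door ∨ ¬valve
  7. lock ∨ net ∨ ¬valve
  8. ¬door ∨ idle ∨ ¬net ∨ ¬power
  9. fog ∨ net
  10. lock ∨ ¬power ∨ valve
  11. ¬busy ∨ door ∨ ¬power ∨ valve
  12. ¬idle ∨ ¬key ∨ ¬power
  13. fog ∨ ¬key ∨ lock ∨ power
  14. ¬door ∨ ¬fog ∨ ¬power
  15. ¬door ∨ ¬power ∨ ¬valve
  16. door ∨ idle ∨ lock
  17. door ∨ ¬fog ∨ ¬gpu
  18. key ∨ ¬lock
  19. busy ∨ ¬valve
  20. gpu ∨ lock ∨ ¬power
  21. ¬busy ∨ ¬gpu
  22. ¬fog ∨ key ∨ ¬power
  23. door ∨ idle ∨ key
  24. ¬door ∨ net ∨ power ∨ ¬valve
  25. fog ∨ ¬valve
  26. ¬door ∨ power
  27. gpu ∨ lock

Unit clause (power) forces power = True.
Set valve = False.
  then (lock ∨ ¬power ∨ valve) forces lock = True.
  then (key ∨ ¬lock) forces key = True.
  then (¬idle ∨ ¬key ∨ ¬power) forces idle = False.
Try gpu = True:
  (fog ∨ ¬gpu ∨ ¬lock) forces fog = True.
  (¬door ∨ ¬fog ∨ ¬power) forces door = False.
  clause (door ∨ ¬fog ∨ ¬gpu) is falsified — backtrack.
So gpu = False.
Try busy = True:
  (¬busy ∨ door ∨ ¬power ∨ valve) forces door = True.
  (¬door ∨ idle ∨ ¬net ∨ ¬power) forces net = False.
  (fog ∨ net) forces fog = True.
  clause (¬door ∨ ¬fog ∨ ¬power) is falsified — backtrack.
So busy = False.
  then (busy ∨ fog ∨ gpu) forces fog = True.
  then (¬door ∨ ¬fog ∨ ¬power) forces door = False.
Set net = True.
All clauses satisfied.

valve=F; gpu=F; busy=F; net=T; power=T; lock=T; door=F; key=T; idle=F; fog=T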